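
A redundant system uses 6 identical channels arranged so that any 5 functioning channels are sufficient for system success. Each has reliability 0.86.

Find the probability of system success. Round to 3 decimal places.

R = Σ_{i=5}^{6} C(6,i) p^i (1−p)^{6−i} with p = 0.86
C(6,5)·0.86^5·0.14^1 = 0.39516
C(6,6)·0.86^6·0.14^0 = 0.40457
Sum = 0.800

0.800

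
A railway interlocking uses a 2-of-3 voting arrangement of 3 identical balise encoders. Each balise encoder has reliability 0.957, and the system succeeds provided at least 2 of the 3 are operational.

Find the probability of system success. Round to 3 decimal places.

R = Σ_{i=2}^{3} C(3,i) p^i (1−p)^{3−i} with p = 0.957
C(3,2)·0.957^2·0.043^1 = 0.11814
C(3,3)·0.957^3·0.043^0 = 0.87647
Sum = 0.995

0.995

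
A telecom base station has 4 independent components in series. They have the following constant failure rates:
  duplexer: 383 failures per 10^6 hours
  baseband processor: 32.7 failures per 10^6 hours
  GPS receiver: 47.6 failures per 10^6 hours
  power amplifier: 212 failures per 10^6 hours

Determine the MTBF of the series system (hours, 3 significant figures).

Series of exponential components: λ_sys = Σ λ_i
λ_sys = 0.000383 + 0.0000327 + 0.0000476 + 0.000212 = 6.7530e-04 /h
MTBF = 1 / λ_sys = 1480 h

1480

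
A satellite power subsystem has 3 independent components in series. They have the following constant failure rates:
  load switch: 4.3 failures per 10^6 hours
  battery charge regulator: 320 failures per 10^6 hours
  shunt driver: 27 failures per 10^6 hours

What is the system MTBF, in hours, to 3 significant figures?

Series of exponential components: λ_sys = Σ λ_i
λ_sys = 0.0000043 + 0.00032 + 0.000027 = 3.5130e-04 /h
MTBF = 1 / λ_sys = 2850 h

2850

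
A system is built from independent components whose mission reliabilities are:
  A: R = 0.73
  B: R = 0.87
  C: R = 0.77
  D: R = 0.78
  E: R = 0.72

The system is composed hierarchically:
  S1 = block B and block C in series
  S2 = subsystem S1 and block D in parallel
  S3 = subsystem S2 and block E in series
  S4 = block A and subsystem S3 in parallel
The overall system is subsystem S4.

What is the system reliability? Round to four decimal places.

0.9103

Series (B and C): 0.870000 × 0.770000 = 0.669900
Parallel ([0.669900] and D): 1 − (1 − 0.669900)(1 − 0.780000) = 0.927378
Series ([0.927378] and E): 0.927378 × 0.720000 = 0.667712
Parallel (A and [0.667712]): 1 − (1 − 0.730000)(1 − 0.667712) = 0.9103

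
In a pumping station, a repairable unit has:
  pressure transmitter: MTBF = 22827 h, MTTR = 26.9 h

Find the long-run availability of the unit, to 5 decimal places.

0.99882

A(pressure transmitter) = MTBF/(MTBF+MTTR) = 22827/(22827+26.9) = 0.99882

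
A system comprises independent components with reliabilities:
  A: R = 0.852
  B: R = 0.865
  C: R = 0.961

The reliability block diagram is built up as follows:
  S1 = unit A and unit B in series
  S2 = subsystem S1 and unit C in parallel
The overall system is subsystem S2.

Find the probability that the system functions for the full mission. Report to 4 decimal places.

0.9897

Series (A and B): 0.852000 × 0.865000 = 0.736980
Parallel ([0.736980] and C): 1 − (1 − 0.736980)(1 − 0.961000) = 0.9897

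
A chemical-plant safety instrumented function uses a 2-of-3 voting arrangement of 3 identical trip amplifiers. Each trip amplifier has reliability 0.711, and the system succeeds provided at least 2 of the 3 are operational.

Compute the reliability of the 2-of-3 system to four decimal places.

0.7977

R = Σ_{i=2}^{3} C(3,i) p^i (1−p)^{3−i} with p = 0.711
C(3,2)·0.711^2·0.289^1 = 0.438287
C(3,3)·0.711^3·0.289^0 = 0.359425
Sum = 0.7977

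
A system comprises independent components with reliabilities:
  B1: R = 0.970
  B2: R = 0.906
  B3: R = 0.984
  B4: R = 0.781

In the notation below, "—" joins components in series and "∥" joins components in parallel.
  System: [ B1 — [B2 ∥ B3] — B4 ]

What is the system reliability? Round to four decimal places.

Parallel (B2 and B3): 1 − (1 − 0.906000)(1 − 0.984000) = 0.998496
Series (B1, [0.998496], and B4): 0.970000 × 0.998496 × 0.781000 = 0.7564

0.7564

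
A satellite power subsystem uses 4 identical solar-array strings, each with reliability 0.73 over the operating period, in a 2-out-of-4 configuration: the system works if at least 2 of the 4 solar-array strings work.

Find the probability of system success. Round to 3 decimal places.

0.937

R = Σ_{i=2}^{4} C(4,i) p^i (1−p)^{4−i} with p = 0.73
C(4,2)·0.73^2·0.27^2 = 0.23309
C(4,3)·0.73^3·0.27^1 = 0.42014
C(4,4)·0.73^4·0.27^0 = 0.28398
Sum = 0.937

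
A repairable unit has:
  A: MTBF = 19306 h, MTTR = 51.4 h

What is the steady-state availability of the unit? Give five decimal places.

0.99734

A(A) = MTBF/(MTBF+MTTR) = 19306/(19306+51.4) = 0.99734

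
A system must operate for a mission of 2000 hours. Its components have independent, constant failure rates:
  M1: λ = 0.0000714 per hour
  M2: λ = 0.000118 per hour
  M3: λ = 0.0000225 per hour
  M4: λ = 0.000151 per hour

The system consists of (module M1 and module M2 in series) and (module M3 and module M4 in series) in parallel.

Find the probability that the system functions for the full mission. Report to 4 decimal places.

R(M1) = exp(−0.0000714 × 2000) = 0.866927
R(M2) = exp(−0.000118 × 2000) = 0.789781
R(M3) = exp(−0.0000225 × 2000) = 0.955997
R(M4) = exp(−0.000151 × 2000) = 0.739338
Series (M1 and M2): 0.866927 × 0.789781 = 0.684682
Series (M3 and M4): 0.955997 × 0.739338 = 0.706805
Parallel ([0.684682] and [0.706805]): 1 − (1 − 0.684682)(1 − 0.706805) = 0.9076

0.9076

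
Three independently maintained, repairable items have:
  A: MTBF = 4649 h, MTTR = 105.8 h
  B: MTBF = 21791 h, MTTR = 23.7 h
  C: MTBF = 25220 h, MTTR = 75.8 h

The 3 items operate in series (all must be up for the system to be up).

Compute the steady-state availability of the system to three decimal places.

A(A) = MTBF/(MTBF+MTTR) = 4649/(4649+105.8) = 0.977749
A(B) = MTBF/(MTBF+MTTR) = 21791/(21791+23.7) = 0.998914
A(C) = MTBF/(MTBF+MTTR) = 25220/(25220+75.8) = 0.997003
Series availability: 0.977749 × 0.998914 × 0.997003 = 0.974

0.974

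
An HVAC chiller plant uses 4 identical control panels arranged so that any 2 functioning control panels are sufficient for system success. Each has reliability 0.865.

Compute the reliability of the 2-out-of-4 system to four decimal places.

0.9912

R = Σ_{i=2}^{4} C(4,i) p^i (1−p)^{4−i} with p = 0.865
C(4,2)·0.865^2·0.135^2 = 0.081818
C(4,3)·0.865^3·0.135^1 = 0.349496
C(4,4)·0.865^4·0.135^0 = 0.559841
Sum = 0.9912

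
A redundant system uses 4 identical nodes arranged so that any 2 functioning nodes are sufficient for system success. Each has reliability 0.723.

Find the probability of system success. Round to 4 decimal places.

0.9326

R = Σ_{i=2}^{4} C(4,i) p^i (1−p)^{4−i} with p = 0.723
C(4,2)·0.723^2·0.277^2 = 0.240651
C(4,3)·0.723^3·0.277^1 = 0.418750
C(4,4)·0.723^4·0.277^0 = 0.273246
Sum = 0.9326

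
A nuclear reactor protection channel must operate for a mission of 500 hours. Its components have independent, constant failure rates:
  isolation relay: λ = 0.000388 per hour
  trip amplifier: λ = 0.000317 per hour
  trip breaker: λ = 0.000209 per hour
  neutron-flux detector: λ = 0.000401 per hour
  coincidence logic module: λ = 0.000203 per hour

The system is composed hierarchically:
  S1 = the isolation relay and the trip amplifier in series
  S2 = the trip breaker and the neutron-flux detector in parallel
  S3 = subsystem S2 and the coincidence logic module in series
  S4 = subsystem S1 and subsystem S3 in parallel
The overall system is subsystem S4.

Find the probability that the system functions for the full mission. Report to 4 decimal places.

R(isolation relay) = exp(−0.000388 × 500) = 0.823658
R(trip amplifier) = exp(−0.000317 × 500) = 0.853423
R(trip breaker) = exp(−0.000209 × 500) = 0.900775
R(neutron-flux detector) = exp(−0.000401 × 500) = 0.818321
R(coincidence logic module) = exp(−0.000203 × 500) = 0.903481
Series (isolation relay and trip amplifier): 0.823658 × 0.853423 = 0.702929
Parallel (trip breaker and neutron-flux detector): 1 − (1 − 0.900775)(1 − 0.818321) = 0.981973
Series ([0.981973] and coincidence logic module): 0.981973 × 0.903481 = 0.887194
Parallel ([0.702929] and [0.887194]): 1 − (1 − 0.702929)(1 − 0.887194) = 0.9665

0.9665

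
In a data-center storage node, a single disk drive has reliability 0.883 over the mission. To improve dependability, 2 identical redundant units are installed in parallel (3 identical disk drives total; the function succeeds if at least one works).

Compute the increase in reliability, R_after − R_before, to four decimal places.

R_before = 0.883
R_after = 1 − (1 − 0.883)^3 = 0.9984
ΔR = 0.9984 − 0.883 = 0.1154

0.1154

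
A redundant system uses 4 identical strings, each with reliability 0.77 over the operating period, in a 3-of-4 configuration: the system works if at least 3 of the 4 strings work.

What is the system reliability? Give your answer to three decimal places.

R = Σ_{i=3}^{4} C(4,i) p^i (1−p)^{4−i} with p = 0.77
C(4,3)·0.77^3·0.23^1 = 0.42001
C(4,4)·0.77^4·0.23^0 = 0.35153
Sum = 0.772

0.772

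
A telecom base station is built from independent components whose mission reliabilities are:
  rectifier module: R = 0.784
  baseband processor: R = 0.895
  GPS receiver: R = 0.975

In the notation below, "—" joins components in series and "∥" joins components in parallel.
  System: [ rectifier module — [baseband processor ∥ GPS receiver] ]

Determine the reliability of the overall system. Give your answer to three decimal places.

Parallel (baseband processor and GPS receiver): 1 − (1 − 0.89500)(1 − 0.97500) = 0.99738
Series (rectifier module and [0.99738]): 0.78400 × 0.99738 = 0.782

0.782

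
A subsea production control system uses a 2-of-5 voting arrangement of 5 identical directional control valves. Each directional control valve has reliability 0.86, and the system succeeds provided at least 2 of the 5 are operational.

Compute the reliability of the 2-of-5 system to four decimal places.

R = Σ_{i=2}^{5} C(5,i) p^i (1−p)^{5−i} with p = 0.86
C(5,2)·0.86^2·0.14^3 = 0.020295
C(5,3)·0.86^3·0.14^2 = 0.124667
C(5,4)·0.86^4·0.14^1 = 0.382906
C(5,5)·0.86^5·0.14^0 = 0.470427
Sum = 0.9983

0.9983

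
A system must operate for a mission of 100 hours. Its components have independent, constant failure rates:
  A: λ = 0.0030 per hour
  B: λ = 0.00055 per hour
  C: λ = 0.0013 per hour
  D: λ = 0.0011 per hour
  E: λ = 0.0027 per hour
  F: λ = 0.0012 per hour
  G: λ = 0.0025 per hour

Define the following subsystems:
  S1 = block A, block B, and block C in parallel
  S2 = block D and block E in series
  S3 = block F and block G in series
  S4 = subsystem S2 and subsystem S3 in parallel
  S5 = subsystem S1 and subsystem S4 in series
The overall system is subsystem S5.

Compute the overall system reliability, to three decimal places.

R(A) = exp(−0.0030 × 100) = 0.74082
R(B) = exp(−0.00055 × 100) = 0.94649
R(C) = exp(−0.0013 × 100) = 0.87810
R(D) = exp(−0.0011 × 100) = 0.89583
R(E) = exp(−0.0027 × 100) = 0.76338
R(F) = exp(−0.0012 × 100) = 0.88692
R(G) = exp(−0.0025 × 100) = 0.77880
Parallel (A, B, and C): 1 − (1 − 0.74082)(1 − 0.94649)(1 − 0.87810) = 0.99831
Series (D and E): 0.89583 × 0.76338 = 0.68386
Series (F and G): 0.88692 × 0.77880 = 0.69073
Parallel ([0.68386] and [0.69073]): 1 − (1 − 0.68386)(1 − 0.69073) = 0.90223
Series ([0.99831] and [0.90223]): 0.99831 × 0.90223 = 0.901

0.901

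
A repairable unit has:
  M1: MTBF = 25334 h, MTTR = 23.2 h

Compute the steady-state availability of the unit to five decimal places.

A(M1) = MTBF/(MTBF+MTTR) = 25334/(25334+23.2) = 0.99909

0.99909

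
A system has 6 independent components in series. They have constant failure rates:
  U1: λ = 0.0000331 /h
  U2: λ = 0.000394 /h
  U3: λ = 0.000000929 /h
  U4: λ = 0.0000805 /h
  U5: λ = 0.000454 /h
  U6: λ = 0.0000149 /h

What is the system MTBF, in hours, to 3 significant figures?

Series of exponential components: λ_sys = Σ λ_i
λ_sys = 0.0000331 + 0.000394 + 0.000000929 + 0.0000805 + 0.000454 + 0.0000149 = 9.7743e-04 /h
MTBF = 1 / λ_sys = 1020 h

1020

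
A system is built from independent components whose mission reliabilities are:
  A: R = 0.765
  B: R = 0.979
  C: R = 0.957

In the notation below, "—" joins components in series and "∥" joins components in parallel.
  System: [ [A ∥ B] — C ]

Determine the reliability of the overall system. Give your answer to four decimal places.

Parallel (A and B): 1 − (1 − 0.765000)(1 − 0.979000) = 0.995065
Series ([0.995065] and C): 0.995065 × 0.957000 = 0.9523

0.9523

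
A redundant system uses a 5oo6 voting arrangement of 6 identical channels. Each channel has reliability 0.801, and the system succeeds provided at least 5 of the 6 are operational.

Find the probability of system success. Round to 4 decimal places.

R = Σ_{i=5}^{6} C(6,i) p^i (1−p)^{6−i} with p = 0.801
C(6,5)·0.801^5·0.199^1 = 0.393701
C(6,6)·0.801^6·0.199^0 = 0.264116
Sum = 0.6578

0.6578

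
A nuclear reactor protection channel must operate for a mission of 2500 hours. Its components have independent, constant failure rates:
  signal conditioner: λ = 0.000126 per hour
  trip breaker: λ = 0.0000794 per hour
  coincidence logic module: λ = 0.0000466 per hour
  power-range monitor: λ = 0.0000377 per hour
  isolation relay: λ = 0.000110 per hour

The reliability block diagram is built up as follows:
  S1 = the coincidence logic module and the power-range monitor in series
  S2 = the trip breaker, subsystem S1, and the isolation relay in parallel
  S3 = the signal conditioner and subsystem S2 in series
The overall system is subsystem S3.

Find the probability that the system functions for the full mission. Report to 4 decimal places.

R(signal conditioner) = exp(−0.000126 × 2500) = 0.729789
R(trip breaker) = exp(−0.0000794 × 2500) = 0.819960
R(coincidence logic module) = exp(−0.0000466 × 2500) = 0.890030
R(power-range monitor) = exp(−0.0000377 × 2500) = 0.910055
R(isolation relay) = exp(−0.000110 × 2500) = 0.759572
Series (coincidence logic module and power-range monitor): 0.890030 × 0.910055 = 0.809976
Parallel (trip breaker, [0.809976], and isolation relay): 1 − (1 − 0.819960)(1 − 0.809976)(1 − 0.759572) = 0.991774
Series (signal conditioner and [0.991774]): 0.729789 × 0.991774 = 0.7238

0.7238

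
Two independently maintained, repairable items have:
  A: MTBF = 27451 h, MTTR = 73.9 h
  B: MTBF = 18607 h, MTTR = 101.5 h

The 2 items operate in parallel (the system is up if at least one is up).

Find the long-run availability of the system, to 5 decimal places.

A(A) = MTBF/(MTBF+MTTR) = 27451/(27451+73.9) = 0.997315
A(B) = MTBF/(MTBF+MTTR) = 18607/(18607+101.5) = 0.994575
Parallel availability: 1 − (1 − 0.997315)(1 − 0.994575) = 0.99999

0.99999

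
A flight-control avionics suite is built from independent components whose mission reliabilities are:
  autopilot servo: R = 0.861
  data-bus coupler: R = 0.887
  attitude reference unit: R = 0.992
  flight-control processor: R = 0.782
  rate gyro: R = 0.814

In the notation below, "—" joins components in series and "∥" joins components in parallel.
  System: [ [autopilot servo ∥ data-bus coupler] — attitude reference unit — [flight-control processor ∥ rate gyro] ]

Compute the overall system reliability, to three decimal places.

0.937

Parallel (autopilot servo and data-bus coupler): 1 − (1 − 0.86100)(1 − 0.88700) = 0.98429
Parallel (flight-control processor and rate gyro): 1 − (1 − 0.78200)(1 − 0.81400) = 0.95945
Series ([0.98429], attitude reference unit, and [0.95945]): 0.98429 × 0.99200 × 0.95945 = 0.937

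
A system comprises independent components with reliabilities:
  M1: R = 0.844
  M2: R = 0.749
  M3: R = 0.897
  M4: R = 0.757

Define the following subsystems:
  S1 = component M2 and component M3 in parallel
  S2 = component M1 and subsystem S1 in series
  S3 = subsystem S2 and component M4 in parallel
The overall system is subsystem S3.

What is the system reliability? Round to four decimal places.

Parallel (M2 and M3): 1 − (1 − 0.749000)(1 − 0.897000) = 0.974147
Series (M1 and [0.974147]): 0.844000 × 0.974147 = 0.822180
Parallel ([0.822180] and M4): 1 − (1 − 0.822180)(1 − 0.757000) = 0.9568

0.9568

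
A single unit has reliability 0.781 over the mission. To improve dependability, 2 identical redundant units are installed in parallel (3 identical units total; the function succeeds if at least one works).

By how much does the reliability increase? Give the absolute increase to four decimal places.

R_before = 0.781
R_after = 1 − (1 − 0.781)^3 = 0.9895
ΔR = 0.9895 − 0.781 = 0.2085

0.2085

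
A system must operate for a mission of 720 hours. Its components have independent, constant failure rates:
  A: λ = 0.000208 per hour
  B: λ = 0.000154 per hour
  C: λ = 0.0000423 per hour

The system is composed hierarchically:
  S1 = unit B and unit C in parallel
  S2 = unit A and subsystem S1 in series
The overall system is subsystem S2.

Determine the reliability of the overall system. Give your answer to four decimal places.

R(A) = exp(−0.000208 × 720) = 0.860915
R(B) = exp(−0.000154 × 720) = 0.895046
R(C) = exp(−0.0000423 × 720) = 0.970003
Parallel (B and C): 1 − (1 − 0.895046)(1 − 0.970003) = 0.996852
Series (A and [0.996852]): 0.860915 × 0.996852 = 0.8582

0.8582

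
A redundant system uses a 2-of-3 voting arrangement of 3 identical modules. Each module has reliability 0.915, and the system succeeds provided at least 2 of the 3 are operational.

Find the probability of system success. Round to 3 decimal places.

0.980

R = Σ_{i=2}^{3} C(3,i) p^i (1−p)^{3−i} with p = 0.915
C(3,2)·0.915^2·0.085^1 = 0.21349
C(3,3)·0.915^3·0.085^0 = 0.76606
Sum = 0.980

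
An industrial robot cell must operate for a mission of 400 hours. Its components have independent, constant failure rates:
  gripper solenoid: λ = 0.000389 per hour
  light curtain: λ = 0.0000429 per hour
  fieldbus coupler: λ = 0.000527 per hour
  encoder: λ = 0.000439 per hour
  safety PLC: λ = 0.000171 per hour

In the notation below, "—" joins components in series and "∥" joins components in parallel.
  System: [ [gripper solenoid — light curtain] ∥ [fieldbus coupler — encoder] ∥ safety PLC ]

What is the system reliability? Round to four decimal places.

0.9966

R(gripper solenoid) = exp(−0.000389 × 400) = 0.855901
R(light curtain) = exp(−0.0000429 × 400) = 0.982986
R(fieldbus coupler) = exp(−0.000527 × 400) = 0.809936
R(encoder) = exp(−0.000439 × 400) = 0.838953
R(safety PLC) = exp(−0.000171 × 400) = 0.933887
Series (gripper solenoid and light curtain): 0.855901 × 0.982986 = 0.841339
Series (fieldbus coupler and encoder): 0.809936 × 0.838953 = 0.679498
Parallel ([0.841339], [0.679498], and safety PLC): 1 − (1 − 0.841339)(1 − 0.679498)(1 − 0.933887) = 0.9966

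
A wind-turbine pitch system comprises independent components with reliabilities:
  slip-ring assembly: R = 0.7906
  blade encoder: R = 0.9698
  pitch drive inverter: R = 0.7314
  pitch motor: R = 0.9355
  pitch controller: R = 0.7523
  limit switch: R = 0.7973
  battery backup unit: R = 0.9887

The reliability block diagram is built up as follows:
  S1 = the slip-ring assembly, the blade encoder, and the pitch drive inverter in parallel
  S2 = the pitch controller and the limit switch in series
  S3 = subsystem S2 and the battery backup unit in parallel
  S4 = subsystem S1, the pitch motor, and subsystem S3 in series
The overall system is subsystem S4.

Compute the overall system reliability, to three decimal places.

Parallel (slip-ring assembly, blade encoder, and pitch drive inverter): 1 − (1 − 0.79060)(1 − 0.96980)(1 − 0.73140) = 0.99830
Series (pitch controller and limit switch): 0.75230 × 0.79730 = 0.59981
Parallel ([0.59981] and battery backup unit): 1 − (1 − 0.59981)(1 − 0.98870) = 0.99548
Series ([0.99830], pitch motor, and [0.99548]): 0.99830 × 0.93550 × 0.99548 = 0.930

0.930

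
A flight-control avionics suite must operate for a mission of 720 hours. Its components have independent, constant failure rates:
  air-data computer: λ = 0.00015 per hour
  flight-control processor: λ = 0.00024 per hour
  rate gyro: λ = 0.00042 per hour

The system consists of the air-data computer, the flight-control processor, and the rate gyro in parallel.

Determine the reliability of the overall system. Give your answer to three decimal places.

R(air-data computer) = exp(−0.00015 × 720) = 0.89763
R(flight-control processor) = exp(−0.00024 × 720) = 0.84131
R(rate gyro) = exp(−0.00042 × 720) = 0.73904
Parallel (air-data computer, flight-control processor, and rate gyro): 1 − (1 − 0.89763)(1 − 0.84131)(1 − 0.73904) = 0.996

0.996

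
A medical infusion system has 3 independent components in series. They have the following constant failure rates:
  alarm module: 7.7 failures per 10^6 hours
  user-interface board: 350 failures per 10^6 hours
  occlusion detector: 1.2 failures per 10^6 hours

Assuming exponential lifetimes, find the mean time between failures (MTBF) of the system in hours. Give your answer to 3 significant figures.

2790

Series of exponential components: λ_sys = Σ λ_i
λ_sys = 0.0000077 + 0.00035 + 0.0000012 = 3.5890e-04 /h
MTBF = 1 / λ_sys = 2790 h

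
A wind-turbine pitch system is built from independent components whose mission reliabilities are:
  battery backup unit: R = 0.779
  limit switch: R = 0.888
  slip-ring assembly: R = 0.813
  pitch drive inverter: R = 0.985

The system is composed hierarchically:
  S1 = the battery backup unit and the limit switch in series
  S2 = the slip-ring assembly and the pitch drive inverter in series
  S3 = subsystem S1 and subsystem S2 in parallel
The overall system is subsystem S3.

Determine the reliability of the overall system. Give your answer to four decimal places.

0.9386

Series (battery backup unit and limit switch): 0.779000 × 0.888000 = 0.691752
Series (slip-ring assembly and pitch drive inverter): 0.813000 × 0.985000 = 0.800805
Parallel ([0.691752] and [0.800805]): 1 − (1 − 0.691752)(1 − 0.800805) = 0.9386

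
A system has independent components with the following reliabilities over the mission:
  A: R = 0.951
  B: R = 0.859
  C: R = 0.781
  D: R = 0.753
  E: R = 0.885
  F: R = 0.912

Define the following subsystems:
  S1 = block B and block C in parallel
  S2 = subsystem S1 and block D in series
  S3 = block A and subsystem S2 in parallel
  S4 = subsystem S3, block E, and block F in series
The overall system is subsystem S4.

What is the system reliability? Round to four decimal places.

Parallel (B and C): 1 − (1 − 0.859000)(1 − 0.781000) = 0.969121
Series ([0.969121] and D): 0.969121 × 0.753000 = 0.729748
Parallel (A and [0.729748]): 1 − (1 − 0.951000)(1 − 0.729748) = 0.986758
Series ([0.986758], E, and F): 0.986758 × 0.885000 × 0.912000 = 0.7964

0.7964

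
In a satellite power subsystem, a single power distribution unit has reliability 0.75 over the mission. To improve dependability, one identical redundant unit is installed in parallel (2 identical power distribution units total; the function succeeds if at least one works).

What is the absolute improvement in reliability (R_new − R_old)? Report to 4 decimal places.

0.1875

R_before = 0.75
R_after = 1 − (1 − 0.75)^2 = 0.9375
ΔR = 0.9375 − 0.75 = 0.1875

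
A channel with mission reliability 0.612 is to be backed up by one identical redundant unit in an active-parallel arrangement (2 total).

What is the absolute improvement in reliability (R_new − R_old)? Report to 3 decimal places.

0.237

R_before = 0.612
R_after = 1 − (1 − 0.612)^2 = 0.849
ΔR = 0.849 − 0.612 = 0.237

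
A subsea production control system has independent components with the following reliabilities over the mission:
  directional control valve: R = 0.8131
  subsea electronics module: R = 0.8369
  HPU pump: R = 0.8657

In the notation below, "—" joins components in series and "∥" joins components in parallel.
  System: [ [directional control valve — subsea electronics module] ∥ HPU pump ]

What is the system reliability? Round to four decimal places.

0.9571

Series (directional control valve and subsea electronics module): 0.813100 × 0.836900 = 0.680483
Parallel ([0.680483] and HPU pump): 1 − (1 − 0.680483)(1 − 0.865700) = 0.9571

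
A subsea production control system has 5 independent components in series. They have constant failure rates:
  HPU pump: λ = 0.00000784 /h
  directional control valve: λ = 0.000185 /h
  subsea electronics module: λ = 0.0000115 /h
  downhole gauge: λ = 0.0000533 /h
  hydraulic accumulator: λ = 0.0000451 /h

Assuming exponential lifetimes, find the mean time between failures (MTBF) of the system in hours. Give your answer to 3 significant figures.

3300

Series of exponential components: λ_sys = Σ λ_i
λ_sys = 0.00000784 + 0.000185 + 0.0000115 + 0.0000533 + 0.0000451 = 3.0274e-04 /h
MTBF = 1 / λ_sys = 3300 h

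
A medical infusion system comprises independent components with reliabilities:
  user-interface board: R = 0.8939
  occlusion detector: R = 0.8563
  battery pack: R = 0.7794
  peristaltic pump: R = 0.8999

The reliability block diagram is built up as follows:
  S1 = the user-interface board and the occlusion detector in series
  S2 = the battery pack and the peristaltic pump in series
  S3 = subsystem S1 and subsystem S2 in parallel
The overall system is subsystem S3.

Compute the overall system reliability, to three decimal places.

Series (user-interface board and occlusion detector): 0.89390 × 0.85630 = 0.76545
Series (battery pack and peristaltic pump): 0.77940 × 0.89990 = 0.70138
Parallel ([0.76545] and [0.70138]): 1 − (1 − 0.76545)(1 − 0.70138) = 0.930

0.930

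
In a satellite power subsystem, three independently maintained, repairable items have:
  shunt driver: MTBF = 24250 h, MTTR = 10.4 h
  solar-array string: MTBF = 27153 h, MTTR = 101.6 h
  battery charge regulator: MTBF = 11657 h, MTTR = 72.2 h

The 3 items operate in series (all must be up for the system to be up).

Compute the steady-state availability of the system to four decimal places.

A(shunt driver) = MTBF/(MTBF+MTTR) = 24250/(24250+10.4) = 0.999571
A(solar-array string) = MTBF/(MTBF+MTTR) = 27153/(27153+101.6) = 0.996272
A(battery charge regulator) = MTBF/(MTBF+MTTR) = 11657/(11657+72.2) = 0.993844
Series availability: 0.999571 × 0.996272 × 0.993844 = 0.9897

0.9897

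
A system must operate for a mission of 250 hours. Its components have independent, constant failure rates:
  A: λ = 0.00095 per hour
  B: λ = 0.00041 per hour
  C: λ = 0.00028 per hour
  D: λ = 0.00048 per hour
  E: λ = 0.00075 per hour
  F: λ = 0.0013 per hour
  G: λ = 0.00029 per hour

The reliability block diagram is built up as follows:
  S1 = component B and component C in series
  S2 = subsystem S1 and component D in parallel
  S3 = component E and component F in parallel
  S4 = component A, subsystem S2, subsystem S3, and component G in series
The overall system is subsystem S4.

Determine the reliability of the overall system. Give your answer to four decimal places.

0.6861

R(A) = exp(−0.00095 × 250) = 0.788597
R(B) = exp(−0.00041 × 250) = 0.902578
R(C) = exp(−0.00028 × 250) = 0.932394
R(D) = exp(−0.00048 × 250) = 0.886920
R(E) = exp(−0.00075 × 250) = 0.829029
R(F) = exp(−0.0013 × 250) = 0.722527
R(G) = exp(−0.00029 × 250) = 0.930066
Series (B and C): 0.902578 × 0.932394 = 0.841558
Parallel ([0.841558] and D): 1 − (1 − 0.841558)(1 − 0.886920) = 0.982083
Parallel (E and F): 1 − (1 − 0.829029)(1 − 0.722527) = 0.952560
Series (A, [0.982083], [0.952560], and G): 0.788597 × 0.982083 × 0.952560 × 0.930066 = 0.6861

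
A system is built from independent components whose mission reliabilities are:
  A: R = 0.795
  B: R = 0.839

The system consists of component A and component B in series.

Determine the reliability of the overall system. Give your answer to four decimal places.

Series (A and B): 0.795000 × 0.839000 = 0.6670

0.6670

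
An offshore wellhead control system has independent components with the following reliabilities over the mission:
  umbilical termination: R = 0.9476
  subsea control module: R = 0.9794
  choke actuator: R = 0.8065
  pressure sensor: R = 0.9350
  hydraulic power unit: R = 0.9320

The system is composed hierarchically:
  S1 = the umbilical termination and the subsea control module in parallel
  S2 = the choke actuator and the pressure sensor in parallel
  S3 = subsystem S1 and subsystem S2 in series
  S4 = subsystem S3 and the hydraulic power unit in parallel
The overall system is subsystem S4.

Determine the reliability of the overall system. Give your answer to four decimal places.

Parallel (umbilical termination and subsea control module): 1 − (1 − 0.947600)(1 − 0.979400) = 0.998921
Parallel (choke actuator and pressure sensor): 1 − (1 − 0.806500)(1 − 0.935000) = 0.987423
Series ([0.998921] and [0.987423]): 0.998921 × 0.987423 = 0.986358
Parallel ([0.986358] and hydraulic power unit): 1 − (1 − 0.986358)(1 − 0.932000) = 0.9991

0.9991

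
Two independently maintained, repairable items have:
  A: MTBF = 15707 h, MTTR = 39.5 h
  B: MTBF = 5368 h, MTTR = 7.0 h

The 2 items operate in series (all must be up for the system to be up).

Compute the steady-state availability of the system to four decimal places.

A(A) = MTBF/(MTBF+MTTR) = 15707/(15707+39.5) = 0.997492
A(B) = MTBF/(MTBF+MTTR) = 5368/(5368+7.0) = 0.998698
Series availability: 0.997492 × 0.998698 = 0.9962

0.9962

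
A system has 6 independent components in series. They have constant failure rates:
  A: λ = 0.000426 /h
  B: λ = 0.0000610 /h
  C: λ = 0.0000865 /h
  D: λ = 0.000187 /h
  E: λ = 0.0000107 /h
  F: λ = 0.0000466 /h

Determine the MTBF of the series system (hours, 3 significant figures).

Series of exponential components: λ_sys = Σ λ_i
λ_sys = 0.000426 + 0.0000610 + 0.0000865 + 0.000187 + 0.0000107 + 0.0000466 = 8.1780e-04 /h
MTBF = 1 / λ_sys = 1220 h

1220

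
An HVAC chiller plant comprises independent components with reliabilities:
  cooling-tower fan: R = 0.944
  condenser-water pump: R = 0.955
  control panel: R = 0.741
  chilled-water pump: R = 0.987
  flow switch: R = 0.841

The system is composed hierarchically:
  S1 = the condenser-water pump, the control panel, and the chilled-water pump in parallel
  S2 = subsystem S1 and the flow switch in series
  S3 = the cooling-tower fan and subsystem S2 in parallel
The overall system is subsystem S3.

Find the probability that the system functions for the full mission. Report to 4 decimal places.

Parallel (condenser-water pump, control panel, and chilled-water pump): 1 − (1 − 0.955000)(1 − 0.741000)(1 − 0.987000) = 0.999848
Series ([0.999848] and flow switch): 0.999848 × 0.841000 = 0.840872
Parallel (cooling-tower fan and [0.840872]): 1 − (1 − 0.944000)(1 − 0.840872) = 0.9911

0.9911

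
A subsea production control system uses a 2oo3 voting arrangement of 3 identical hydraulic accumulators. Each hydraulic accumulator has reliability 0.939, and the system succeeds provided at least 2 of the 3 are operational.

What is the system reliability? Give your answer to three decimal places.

0.989

R = Σ_{i=2}^{3} C(3,i) p^i (1−p)^{3−i} with p = 0.939
C(3,2)·0.939^2·0.061^1 = 0.16135
C(3,3)·0.939^3·0.061^0 = 0.82794
Sum = 0.989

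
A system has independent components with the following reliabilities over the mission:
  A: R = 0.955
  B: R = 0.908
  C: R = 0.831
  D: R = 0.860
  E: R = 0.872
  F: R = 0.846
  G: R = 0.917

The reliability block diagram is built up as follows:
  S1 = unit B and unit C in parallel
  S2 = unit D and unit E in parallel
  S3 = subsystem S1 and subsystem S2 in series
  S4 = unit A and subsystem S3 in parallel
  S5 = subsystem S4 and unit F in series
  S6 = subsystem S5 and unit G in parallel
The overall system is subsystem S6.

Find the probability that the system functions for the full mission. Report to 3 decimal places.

Parallel (B and C): 1 − (1 − 0.90800)(1 − 0.83100) = 0.98445
Parallel (D and E): 1 − (1 − 0.86000)(1 − 0.87200) = 0.98208
Series ([0.98445] and [0.98208]): 0.98445 × 0.98208 = 0.96681
Parallel (A and [0.96681]): 1 − (1 − 0.95500)(1 − 0.96681) = 0.99851
Series ([0.99851] and F): 0.99851 × 0.84600 = 0.84474
Parallel ([0.84474] and G): 1 − (1 − 0.84474)(1 − 0.91700) = 0.987

0.987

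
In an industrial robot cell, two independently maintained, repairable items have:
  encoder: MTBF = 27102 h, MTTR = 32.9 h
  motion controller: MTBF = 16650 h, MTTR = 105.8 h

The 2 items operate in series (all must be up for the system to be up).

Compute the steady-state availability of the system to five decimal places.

A(encoder) = MTBF/(MTBF+MTTR) = 27102/(27102+32.9) = 0.998788
A(motion controller) = MTBF/(MTBF+MTTR) = 16650/(16650+105.8) = 0.993686
Series availability: 0.998788 × 0.993686 = 0.99248

0.99248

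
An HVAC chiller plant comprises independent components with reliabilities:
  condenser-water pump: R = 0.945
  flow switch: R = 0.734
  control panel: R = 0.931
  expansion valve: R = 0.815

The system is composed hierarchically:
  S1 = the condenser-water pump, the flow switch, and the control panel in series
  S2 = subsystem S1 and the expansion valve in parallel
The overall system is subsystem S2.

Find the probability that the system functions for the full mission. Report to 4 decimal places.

0.9345

Series (condenser-water pump, flow switch, and control panel): 0.945000 × 0.734000 × 0.931000 = 0.645770
Parallel ([0.645770] and expansion valve): 1 − (1 − 0.645770)(1 − 0.815000) = 0.9345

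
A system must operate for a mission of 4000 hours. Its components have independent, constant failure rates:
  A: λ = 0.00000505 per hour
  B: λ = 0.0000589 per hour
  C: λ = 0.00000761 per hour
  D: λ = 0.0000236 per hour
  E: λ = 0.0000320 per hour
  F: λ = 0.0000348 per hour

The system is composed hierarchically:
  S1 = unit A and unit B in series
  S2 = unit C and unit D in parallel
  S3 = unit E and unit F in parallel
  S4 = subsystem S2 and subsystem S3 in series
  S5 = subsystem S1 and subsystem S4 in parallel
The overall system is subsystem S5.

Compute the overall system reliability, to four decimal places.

R(A) = exp(−0.00000505 × 4000) = 0.980003
R(B) = exp(−0.0000589 × 4000) = 0.790097
R(C) = exp(−0.00000761 × 4000) = 0.970019
R(D) = exp(−0.0000236 × 4000) = 0.909919
R(E) = exp(−0.0000320 × 4000) = 0.879853
R(F) = exp(−0.0000348 × 4000) = 0.870054
Series (A and B): 0.980003 × 0.790097 = 0.774297
Parallel (C and D): 1 − (1 − 0.970019)(1 − 0.909919) = 0.997299
Parallel (E and F): 1 − (1 − 0.879853)(1 − 0.870054) = 0.984387
Series ([0.997299] and [0.984387]): 0.997299 × 0.984387 = 0.981728
Parallel ([0.774297] and [0.981728]): 1 − (1 − 0.774297)(1 − 0.981728) = 0.9959

0.9959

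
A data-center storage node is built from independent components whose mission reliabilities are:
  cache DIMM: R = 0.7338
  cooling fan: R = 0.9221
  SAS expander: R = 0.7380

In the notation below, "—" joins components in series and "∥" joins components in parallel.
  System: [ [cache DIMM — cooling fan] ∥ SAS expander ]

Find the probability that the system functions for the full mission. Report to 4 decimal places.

0.9153

Series (cache DIMM and cooling fan): 0.733800 × 0.922100 = 0.676637
Parallel ([0.676637] and SAS expander): 1 − (1 − 0.676637)(1 − 0.738000) = 0.9153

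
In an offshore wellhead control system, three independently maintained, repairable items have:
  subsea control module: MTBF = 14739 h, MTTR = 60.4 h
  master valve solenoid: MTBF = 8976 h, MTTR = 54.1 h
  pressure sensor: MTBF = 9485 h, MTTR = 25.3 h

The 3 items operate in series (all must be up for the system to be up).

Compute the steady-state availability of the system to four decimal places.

0.9873

A(subsea control module) = MTBF/(MTBF+MTTR) = 14739/(14739+60.4) = 0.995919
A(master valve solenoid) = MTBF/(MTBF+MTTR) = 8976/(8976+54.1) = 0.994009
A(pressure sensor) = MTBF/(MTBF+MTTR) = 9485/(9485+25.3) = 0.997340
Series availability: 0.995919 × 0.994009 × 0.997340 = 0.9873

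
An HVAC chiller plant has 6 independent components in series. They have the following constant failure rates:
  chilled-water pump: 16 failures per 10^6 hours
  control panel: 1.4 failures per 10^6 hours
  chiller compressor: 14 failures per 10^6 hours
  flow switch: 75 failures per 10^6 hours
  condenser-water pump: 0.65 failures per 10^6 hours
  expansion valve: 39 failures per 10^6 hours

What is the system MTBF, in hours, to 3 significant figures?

Series of exponential components: λ_sys = Σ λ_i
λ_sys = 0.000016 + 0.0000014 + 0.000014 + 0.000075 + 0.00000065 + 0.000039 = 1.4605e-04 /h
MTBF = 1 / λ_sys = 6850 h

6850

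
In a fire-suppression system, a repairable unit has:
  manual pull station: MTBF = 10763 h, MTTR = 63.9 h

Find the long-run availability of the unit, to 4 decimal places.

0.9941

A(manual pull station) = MTBF/(MTBF+MTTR) = 10763/(10763+63.9) = 0.9941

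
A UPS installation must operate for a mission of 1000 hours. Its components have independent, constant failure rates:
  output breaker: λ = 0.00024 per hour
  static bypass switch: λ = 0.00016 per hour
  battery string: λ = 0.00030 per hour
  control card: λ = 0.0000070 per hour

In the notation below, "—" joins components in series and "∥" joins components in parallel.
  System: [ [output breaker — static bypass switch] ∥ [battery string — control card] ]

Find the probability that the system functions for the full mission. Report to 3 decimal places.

R(output breaker) = exp(−0.00024 × 1000) = 0.78663
R(static bypass switch) = exp(−0.00016 × 1000) = 0.85214
R(battery string) = exp(−0.00030 × 1000) = 0.74082
R(control card) = exp(−0.0000070 × 1000) = 0.99302
Series (output breaker and static bypass switch): 0.78663 × 0.85214 = 0.67032
Series (battery string and control card): 0.74082 × 0.99302 = 0.73565
Parallel ([0.67032] and [0.73565]): 1 − (1 − 0.67032)(1 − 0.73565) = 0.913

0.913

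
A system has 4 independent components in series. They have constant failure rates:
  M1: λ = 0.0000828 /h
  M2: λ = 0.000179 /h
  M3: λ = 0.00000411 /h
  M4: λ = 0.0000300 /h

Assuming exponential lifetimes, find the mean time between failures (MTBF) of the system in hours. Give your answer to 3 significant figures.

Series of exponential components: λ_sys = Σ λ_i
λ_sys = 0.0000828 + 0.000179 + 0.00000411 + 0.0000300 = 2.9591e-04 /h
MTBF = 1 / λ_sys = 3380 h

3380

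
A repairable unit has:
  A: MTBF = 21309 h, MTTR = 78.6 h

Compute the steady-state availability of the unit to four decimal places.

0.9963

A(A) = MTBF/(MTBF+MTTR) = 21309/(21309+78.6) = 0.9963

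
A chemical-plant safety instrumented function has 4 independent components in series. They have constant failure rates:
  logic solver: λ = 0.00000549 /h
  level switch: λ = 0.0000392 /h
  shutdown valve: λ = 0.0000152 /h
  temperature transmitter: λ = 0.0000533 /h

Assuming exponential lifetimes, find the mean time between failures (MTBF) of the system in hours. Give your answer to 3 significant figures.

8830

Series of exponential components: λ_sys = Σ λ_i
λ_sys = 0.00000549 + 0.0000392 + 0.0000152 + 0.0000533 = 1.1319e-04 /h
MTBF = 1 / λ_sys = 8830 h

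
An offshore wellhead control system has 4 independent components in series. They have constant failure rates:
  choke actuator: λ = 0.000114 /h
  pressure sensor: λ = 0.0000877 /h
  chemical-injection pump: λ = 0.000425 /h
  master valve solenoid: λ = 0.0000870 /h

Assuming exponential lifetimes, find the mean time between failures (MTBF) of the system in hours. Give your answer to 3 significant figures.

Series of exponential components: λ_sys = Σ λ_i
λ_sys = 0.000114 + 0.0000877 + 0.000425 + 0.0000870 = 7.1370e-04 /h
MTBF = 1 / λ_sys = 1400 h

1400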